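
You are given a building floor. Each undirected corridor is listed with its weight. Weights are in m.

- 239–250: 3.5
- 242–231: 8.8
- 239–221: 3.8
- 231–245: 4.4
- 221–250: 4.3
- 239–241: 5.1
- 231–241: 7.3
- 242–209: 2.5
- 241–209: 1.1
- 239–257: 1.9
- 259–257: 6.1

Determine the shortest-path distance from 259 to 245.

Candidate routes:
259–257–239–241–209–242–231–245: 6.1+1.9+5.1+1.1+2.5+8.8+4.4 = 29.9
259–257–239–241–231–245: 6.1+1.9+5.1+7.3+4.4 = 24.8
Cheapest is 259–257–239–241–231–245 at 24.8 m.

24.8 m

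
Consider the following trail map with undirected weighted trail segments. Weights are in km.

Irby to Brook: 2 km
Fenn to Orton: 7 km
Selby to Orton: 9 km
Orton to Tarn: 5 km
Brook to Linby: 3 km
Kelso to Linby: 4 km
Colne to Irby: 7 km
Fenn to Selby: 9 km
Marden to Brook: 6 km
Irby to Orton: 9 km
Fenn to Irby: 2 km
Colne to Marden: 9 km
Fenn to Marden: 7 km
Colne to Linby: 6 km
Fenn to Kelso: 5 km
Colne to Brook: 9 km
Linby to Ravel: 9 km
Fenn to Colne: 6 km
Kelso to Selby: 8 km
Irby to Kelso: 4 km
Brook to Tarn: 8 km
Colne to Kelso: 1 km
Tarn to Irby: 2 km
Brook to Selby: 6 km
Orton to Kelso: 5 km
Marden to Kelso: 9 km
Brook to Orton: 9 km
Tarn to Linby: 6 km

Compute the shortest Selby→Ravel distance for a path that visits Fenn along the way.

25 km

Best Selby to Fenn: Selby–Fenn costing 9
Shortest Fenn→Ravel: Fenn–Irby–Brook–Linby–Ravel = 16
Total via Fenn: 9 + 16 = 25 km.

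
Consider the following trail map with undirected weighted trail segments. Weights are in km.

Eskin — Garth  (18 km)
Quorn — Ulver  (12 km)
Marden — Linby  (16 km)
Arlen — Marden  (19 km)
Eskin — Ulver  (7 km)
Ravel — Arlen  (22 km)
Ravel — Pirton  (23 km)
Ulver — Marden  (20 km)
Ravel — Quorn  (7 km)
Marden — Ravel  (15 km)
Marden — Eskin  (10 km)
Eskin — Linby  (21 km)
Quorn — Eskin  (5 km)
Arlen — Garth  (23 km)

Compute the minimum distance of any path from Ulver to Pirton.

Running Dijkstra from Ulver:
Ulver: 0
Eskin: 7  (via Ulver)
Quorn: 12  (via Ulver)
Marden: 17  (via Eskin)
Ravel: 19  (via Quorn)
Garth: 25  (via Eskin)
Linby: 28  (via Eskin)
Arlen: 36  (via Marden)
Pirton: 42  (via Ravel)
Shortest route: Ulver–Quorn–Ravel–Pirton = 42 km.

42 km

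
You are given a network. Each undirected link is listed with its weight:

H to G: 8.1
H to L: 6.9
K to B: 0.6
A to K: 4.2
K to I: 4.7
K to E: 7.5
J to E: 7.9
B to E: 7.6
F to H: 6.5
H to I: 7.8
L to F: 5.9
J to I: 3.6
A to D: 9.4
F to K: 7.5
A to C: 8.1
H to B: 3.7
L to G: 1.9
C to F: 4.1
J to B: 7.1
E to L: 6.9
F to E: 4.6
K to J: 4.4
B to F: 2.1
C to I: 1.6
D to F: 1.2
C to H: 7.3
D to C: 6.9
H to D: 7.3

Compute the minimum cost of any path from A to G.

14.7

Running Dijkstra from A:
A: 0
K: 4.2  (via A)
B: 4.8  (via K)
F: 6.9  (via B)
C: 8.1  (via A)
D: 8.1  (via F)
H: 8.5  (via B)
J: 8.6  (via K)
I: 8.9  (via K)
E: 11.5  (via F)
L: 12.8  (via F)
G: 14.7  (via L)
Shortest route: A–K–B–F–L–G = 14.7.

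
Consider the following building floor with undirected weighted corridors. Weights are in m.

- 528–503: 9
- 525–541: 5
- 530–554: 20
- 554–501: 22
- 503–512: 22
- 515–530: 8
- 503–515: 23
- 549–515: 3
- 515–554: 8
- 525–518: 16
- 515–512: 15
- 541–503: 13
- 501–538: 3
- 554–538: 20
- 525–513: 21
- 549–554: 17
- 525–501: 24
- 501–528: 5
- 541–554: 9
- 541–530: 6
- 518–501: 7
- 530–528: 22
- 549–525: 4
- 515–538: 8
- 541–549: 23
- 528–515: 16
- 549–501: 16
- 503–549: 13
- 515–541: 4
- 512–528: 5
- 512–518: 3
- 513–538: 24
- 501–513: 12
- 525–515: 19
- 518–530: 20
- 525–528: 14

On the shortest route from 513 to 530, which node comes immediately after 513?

Candidate routes:
513 → 525 → 541 → 530: 21+5+6 = 32
513 → 501 → 538 → 515 → 530: 12+3+8+8 = 31
The minimum is 31 m via 513 → 501 → 538 → 515 → 530.
So from 513 the first move is to 501.

501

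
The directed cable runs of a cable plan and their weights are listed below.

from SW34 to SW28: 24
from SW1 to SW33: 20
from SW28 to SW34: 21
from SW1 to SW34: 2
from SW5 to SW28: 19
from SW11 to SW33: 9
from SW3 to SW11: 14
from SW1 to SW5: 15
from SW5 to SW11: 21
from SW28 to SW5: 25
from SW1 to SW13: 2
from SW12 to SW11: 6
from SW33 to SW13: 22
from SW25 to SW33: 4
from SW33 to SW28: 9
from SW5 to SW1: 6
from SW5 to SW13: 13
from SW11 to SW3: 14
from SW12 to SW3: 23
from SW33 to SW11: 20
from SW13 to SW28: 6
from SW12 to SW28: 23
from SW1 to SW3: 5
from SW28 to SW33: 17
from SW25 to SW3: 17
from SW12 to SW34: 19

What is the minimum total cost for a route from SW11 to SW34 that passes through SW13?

58

Best SW11 to SW13: SW11 → SW33 → SW13 costing 31
Shortest SW13→SW34: SW13 → SW28 → SW34 = 27
Total via SW13: 31 + 27 = 58.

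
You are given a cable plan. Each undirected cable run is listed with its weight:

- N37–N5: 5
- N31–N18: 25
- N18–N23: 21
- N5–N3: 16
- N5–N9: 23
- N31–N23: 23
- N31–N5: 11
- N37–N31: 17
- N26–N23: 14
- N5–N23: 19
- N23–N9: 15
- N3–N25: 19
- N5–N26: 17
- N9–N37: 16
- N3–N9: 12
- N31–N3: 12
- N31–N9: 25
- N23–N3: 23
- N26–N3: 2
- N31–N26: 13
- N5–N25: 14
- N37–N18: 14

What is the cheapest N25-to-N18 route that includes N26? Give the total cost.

Shortest N25→N26: N25 → N3 → N26 = 21
Shortest N26→N18: N26 → N23 → N18 = 35
Total via N26: 21 + 35 = 56.

56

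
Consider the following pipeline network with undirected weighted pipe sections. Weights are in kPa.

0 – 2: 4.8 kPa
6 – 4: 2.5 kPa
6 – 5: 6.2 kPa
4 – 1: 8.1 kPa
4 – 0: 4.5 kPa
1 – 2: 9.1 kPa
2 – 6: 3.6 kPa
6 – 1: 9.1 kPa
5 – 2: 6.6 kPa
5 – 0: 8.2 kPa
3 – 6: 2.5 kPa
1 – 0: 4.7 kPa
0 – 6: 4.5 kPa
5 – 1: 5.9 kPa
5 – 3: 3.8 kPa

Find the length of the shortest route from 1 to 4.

8.1 kPa

Settle nodes by increasing distance from 1:
1: 0
0: 4.7  (via 1)
5: 5.9  (via 1)
4: 8.1  (via 1)
Shortest route: 1 → 4 = 8.1 kPa.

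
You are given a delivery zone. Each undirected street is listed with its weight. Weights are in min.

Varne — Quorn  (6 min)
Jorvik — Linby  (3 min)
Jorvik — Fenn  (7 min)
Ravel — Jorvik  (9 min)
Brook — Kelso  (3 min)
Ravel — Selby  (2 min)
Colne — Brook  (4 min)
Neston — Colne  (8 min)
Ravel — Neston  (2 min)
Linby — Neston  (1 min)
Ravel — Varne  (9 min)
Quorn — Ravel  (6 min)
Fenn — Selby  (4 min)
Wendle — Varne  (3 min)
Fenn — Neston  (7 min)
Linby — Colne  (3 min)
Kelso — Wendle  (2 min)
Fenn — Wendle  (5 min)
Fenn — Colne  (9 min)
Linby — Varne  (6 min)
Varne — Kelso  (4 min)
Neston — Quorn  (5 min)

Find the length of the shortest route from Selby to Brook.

12 min

Settle nodes by increasing distance from Selby:
Selby: 0
Ravel: 2  (via Selby)
Neston: 4  (via Ravel)
Fenn: 4  (via Selby)
Linby: 5  (via Neston)
Jorvik: 8  (via Linby)
Quorn: 8  (via Ravel)
Colne: 8  (via Linby)
Wendle: 9  (via Fenn)
Kelso: 11  (via Wendle)
Varne: 11  (via Ravel)
Brook: 12  (via Colne)
Shortest route: Selby–Ravel–Neston–Linby–Colne–Brook = 12 min.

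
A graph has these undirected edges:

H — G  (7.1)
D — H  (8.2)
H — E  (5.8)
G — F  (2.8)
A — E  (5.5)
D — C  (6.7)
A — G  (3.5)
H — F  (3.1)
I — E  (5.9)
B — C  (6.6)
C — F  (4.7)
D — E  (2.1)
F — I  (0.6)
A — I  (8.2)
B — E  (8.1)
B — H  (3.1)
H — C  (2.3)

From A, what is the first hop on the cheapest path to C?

G

Candidate routes:
A - G - F - H - C: 3.5+2.8+3.1+2.3 = 11.7
A - G - H - C: 3.5+7.1+2.3 = 12.9
A - G - F - C: 3.5+2.8+4.7 = 11
The minimum is 11 via A - G - F - C.
So from A the first move is to G.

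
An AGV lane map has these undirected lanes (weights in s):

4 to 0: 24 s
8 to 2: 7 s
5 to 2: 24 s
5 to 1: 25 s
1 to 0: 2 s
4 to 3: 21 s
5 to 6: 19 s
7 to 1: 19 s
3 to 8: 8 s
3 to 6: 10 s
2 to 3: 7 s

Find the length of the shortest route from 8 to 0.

53 s

Running Dijkstra from 8:
8: 0
2: 7  (via 8)
3: 8  (via 8)
6: 18  (via 3)
4: 29  (via 3)
5: 31  (via 2)
0: 53  (via 4)
Shortest route: 8–3–4–0 = 53 s.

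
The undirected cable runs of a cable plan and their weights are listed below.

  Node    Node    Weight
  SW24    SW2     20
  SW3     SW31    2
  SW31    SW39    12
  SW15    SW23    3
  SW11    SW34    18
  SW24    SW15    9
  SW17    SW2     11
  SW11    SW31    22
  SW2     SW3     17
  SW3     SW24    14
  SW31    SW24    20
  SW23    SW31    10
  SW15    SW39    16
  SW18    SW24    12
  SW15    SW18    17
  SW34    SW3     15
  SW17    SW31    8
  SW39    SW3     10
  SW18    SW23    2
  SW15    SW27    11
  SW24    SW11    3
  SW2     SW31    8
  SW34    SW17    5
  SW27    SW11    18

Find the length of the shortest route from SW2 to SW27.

32

Settle nodes by increasing distance from SW2:
SW2: 0
SW31: 8  (via SW2)
SW3: 10  (via SW31)
SW17: 11  (via SW2)
SW34: 16  (via SW17)
SW23: 18  (via SW31)
SW18: 20  (via SW23)
SW39: 20  (via SW31)
SW24: 20  (via SW2)
SW15: 21  (via SW23)
SW11: 23  (via SW24)
SW27: 32  (via SW15)
Shortest route: SW2–SW31–SW23–SW15–SW27 = 32.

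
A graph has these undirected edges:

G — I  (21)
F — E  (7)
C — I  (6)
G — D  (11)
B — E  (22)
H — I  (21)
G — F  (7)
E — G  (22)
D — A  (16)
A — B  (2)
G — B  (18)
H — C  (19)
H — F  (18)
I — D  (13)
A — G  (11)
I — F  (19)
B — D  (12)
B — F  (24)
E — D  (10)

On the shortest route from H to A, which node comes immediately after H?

F

Compare a few routes:
H - F - B - A: 18+24+2 = 44
H - F - G - A: 18+7+11 = 36
Cheapest is H - F - G - A at 36.
So from H the first move is to F.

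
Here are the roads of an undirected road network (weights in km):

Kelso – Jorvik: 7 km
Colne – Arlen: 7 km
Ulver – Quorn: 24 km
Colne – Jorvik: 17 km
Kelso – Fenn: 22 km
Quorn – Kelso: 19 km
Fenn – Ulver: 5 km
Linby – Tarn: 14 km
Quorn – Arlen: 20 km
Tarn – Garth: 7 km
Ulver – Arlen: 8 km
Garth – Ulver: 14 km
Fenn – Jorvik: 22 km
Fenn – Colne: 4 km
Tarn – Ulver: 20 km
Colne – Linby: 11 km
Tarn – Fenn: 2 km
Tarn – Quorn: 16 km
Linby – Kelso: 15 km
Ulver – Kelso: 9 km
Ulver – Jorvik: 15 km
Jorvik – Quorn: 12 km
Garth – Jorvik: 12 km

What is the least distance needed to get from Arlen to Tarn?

13 km

Settle nodes by increasing distance from Arlen:
Arlen: 0
Colne: 7  (via Arlen)
Ulver: 8  (via Arlen)
Fenn: 11  (via Colne)
Tarn: 13  (via Fenn)
Shortest route: Arlen–Colne–Fenn–Tarn = 13 km.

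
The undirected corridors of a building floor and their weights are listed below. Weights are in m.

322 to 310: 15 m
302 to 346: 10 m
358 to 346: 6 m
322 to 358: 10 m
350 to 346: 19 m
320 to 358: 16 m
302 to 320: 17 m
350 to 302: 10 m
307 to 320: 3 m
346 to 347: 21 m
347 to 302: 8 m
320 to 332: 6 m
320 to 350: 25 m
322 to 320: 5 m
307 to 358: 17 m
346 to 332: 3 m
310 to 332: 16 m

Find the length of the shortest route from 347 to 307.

Enumerating some paths:
347 - 302 - 346 - 332 - 320 - 307: 8+10+3+6+3 = 30
347 - 302 - 320 - 307: 8+17+3 = 28
347 - 346 - 332 - 320 - 307: 21+3+6+3 = 33
The minimum is 28 m via 347 - 302 - 320 - 307.

28 m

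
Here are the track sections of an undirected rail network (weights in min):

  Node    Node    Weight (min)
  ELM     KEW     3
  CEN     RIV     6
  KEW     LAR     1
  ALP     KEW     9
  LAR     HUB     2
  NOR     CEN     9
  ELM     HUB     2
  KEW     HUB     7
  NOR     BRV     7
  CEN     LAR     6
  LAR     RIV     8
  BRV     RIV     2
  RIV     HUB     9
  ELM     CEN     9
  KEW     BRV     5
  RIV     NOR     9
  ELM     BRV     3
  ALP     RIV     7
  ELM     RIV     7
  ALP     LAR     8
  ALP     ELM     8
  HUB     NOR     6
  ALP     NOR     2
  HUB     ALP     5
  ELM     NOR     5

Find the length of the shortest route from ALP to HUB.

5 min

Compare a few routes:
ALP - HUB: 5 = 5
ALP - NOR - ELM - HUB: 2+5+2 = 9
ALP - NOR - HUB: 2+6 = 8
Cheapest is ALP - HUB at 5 min.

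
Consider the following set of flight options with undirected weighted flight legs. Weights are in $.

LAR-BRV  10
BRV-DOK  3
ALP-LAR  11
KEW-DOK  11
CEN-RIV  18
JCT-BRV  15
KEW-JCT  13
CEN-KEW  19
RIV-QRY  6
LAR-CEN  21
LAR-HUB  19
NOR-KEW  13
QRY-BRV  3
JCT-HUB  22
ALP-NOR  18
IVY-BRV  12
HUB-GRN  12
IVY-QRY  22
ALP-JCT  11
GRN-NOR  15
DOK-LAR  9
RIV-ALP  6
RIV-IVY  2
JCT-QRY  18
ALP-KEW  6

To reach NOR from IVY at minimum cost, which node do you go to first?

RIV

Candidate routes:
IVY → RIV → ALP → NOR: 2+6+18 = 26
IVY → RIV → QRY → BRV → DOK → KEW → NOR: 2+6+3+3+11+13 = 38
IVY → RIV → ALP → KEW → NOR: 2+6+6+13 = 27
Cheapest is IVY → RIV → ALP → NOR at $26.
So from IVY the first move is to RIV.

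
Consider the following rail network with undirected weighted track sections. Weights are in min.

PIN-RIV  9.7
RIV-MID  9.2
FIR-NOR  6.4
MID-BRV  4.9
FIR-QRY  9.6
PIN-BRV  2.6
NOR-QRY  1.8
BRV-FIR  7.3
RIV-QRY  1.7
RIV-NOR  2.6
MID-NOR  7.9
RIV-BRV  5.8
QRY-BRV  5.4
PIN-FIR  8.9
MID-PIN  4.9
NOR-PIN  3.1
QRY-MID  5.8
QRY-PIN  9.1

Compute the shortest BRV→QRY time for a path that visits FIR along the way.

Shortest BRV→FIR: BRV → FIR = 7.3
Shortest FIR→QRY: FIR → NOR → QRY = 8.2
Total via FIR: 7.3 + 8.2 = 15.5 min.

15.5 min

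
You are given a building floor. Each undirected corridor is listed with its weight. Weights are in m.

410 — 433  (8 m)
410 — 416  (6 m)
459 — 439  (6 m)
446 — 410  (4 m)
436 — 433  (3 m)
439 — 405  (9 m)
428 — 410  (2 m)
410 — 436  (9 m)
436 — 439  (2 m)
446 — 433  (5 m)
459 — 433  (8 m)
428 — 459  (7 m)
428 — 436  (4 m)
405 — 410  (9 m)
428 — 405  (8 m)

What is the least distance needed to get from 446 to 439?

Candidate routes:
446–410–436–439: 4+9+2 = 15
446–410–433–436–439: 4+8+3+2 = 17
446–433–436–439: 5+3+2 = 10
446–410–428–436–439: 4+2+4+2 = 12
The minimum is 10 m via 446–433–436–439.

10 m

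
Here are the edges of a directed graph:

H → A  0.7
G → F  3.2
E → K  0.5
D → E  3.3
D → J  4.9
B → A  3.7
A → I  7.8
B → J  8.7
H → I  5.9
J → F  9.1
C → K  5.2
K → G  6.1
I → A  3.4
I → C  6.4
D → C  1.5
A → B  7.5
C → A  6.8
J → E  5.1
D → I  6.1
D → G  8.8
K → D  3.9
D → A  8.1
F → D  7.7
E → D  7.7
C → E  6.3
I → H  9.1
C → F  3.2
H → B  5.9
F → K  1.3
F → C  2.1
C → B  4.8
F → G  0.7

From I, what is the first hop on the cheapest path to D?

Candidate routes:
I–C–F–K–D: 6.4+3.2+1.3+3.9 = 14.8
I–C–K–D: 6.4+5.2+3.9 = 15.5
I–C–E–K–D: 6.4+6.3+0.5+3.9 = 17.1
The minimum is 14.8 via I–C–F–K–D.
So from I the first move is to C.

C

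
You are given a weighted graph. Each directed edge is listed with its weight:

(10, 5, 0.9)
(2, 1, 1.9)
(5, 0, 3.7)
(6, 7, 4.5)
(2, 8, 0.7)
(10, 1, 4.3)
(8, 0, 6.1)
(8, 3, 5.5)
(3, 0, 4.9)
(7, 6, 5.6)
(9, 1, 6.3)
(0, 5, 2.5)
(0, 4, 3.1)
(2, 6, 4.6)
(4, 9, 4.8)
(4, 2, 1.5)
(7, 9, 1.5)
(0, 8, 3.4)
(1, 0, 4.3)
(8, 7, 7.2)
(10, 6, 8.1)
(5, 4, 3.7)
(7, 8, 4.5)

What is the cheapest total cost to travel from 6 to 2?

19.7

Running Dijkstra from 6:
6: 0
7: 4.5  (via 6)
9: 6  (via 7)
8: 9  (via 7)
1: 12.3  (via 9)
3: 14.5  (via 8)
0: 15.1  (via 8)
5: 17.6  (via 0)
4: 18.2  (via 0)
2: 19.7  (via 4)
Shortest route: 6–7–8–0–4–2 = 19.7.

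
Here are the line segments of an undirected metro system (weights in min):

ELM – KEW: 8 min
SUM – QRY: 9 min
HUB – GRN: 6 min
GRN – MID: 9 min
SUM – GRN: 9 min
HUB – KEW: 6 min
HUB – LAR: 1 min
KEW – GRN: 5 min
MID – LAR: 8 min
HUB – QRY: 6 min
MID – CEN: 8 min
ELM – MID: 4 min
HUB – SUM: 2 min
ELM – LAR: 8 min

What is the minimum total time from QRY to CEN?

Compare a few routes:
QRY - HUB - LAR - MID - CEN: 6+1+8+8 = 23
QRY - HUB - LAR - ELM - MID - CEN: 6+1+8+4+8 = 27
Cheapest is QRY - HUB - LAR - MID - CEN at 23 min.

23 min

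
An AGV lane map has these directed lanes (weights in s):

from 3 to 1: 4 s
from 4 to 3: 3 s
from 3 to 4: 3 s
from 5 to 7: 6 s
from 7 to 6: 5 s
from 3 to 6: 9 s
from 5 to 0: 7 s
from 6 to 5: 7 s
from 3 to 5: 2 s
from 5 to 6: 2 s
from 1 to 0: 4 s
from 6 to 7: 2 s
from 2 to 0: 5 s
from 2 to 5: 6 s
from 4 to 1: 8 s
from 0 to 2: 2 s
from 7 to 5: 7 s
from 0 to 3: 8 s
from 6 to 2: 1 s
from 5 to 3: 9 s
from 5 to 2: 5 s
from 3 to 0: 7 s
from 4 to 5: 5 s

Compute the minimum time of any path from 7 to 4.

19 s

Compare a few routes:
7–5–3–4: 7+9+3 = 19
7–6–2–0–3–4: 5+1+5+8+3 = 22
7–6–2–5–3–4: 5+1+6+9+3 = 24
Cheapest is 7–5–3–4 at 19 s.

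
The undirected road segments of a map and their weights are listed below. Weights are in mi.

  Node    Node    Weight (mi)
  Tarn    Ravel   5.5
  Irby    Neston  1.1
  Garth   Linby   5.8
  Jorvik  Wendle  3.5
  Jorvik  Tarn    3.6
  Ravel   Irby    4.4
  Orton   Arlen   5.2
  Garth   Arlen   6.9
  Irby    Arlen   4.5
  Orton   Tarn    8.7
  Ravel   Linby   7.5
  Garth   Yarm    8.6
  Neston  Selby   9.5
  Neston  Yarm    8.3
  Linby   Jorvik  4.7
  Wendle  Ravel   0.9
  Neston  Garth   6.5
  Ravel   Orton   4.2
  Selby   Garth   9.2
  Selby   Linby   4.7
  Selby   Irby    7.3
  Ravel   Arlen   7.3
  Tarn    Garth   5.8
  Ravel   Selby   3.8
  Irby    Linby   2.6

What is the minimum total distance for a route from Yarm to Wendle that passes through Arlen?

22.1 mi

Best Yarm to Arlen: Yarm → Neston → Irby → Arlen costing 13.9
Shortest Arlen→Wendle: Arlen → Ravel → Wendle = 8.2
Total via Arlen: 13.9 + 8.2 = 22.1 mi.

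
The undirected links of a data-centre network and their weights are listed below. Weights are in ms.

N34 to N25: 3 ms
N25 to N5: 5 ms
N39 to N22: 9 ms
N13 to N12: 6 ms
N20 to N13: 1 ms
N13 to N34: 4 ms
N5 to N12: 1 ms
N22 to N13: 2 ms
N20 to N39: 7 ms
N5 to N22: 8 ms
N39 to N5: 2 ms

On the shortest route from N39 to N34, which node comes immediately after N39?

Candidate routes:
N39 - N5 - N25 - N34: 2+5+3 = 10
N39 - N20 - N13 - N34: 7+1+4 = 12
N39 - N5 - N12 - N13 - N34: 2+1+6+4 = 13
Cheapest is N39 - N5 - N25 - N34 at 10 ms.
So from N39 the first move is to N5.

N5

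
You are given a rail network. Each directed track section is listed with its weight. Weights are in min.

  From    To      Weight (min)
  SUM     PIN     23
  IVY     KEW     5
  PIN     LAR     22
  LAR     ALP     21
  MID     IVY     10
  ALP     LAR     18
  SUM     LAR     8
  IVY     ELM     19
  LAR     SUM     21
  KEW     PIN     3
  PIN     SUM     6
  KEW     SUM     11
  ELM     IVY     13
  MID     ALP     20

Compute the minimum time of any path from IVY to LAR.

Enumerating some paths:
IVY → KEW → PIN → SUM → LAR: 5+3+6+8 = 22
IVY → KEW → SUM → LAR: 5+11+8 = 24
The minimum is 22 min via IVY → KEW → PIN → SUM → LAR.

22 min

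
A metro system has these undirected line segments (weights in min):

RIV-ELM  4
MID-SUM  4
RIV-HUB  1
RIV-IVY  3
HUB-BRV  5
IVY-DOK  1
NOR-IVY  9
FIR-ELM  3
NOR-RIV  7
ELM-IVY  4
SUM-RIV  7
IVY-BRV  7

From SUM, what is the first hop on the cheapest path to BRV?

Compare a few routes:
SUM - RIV - IVY - BRV: 7+3+7 = 17
SUM - RIV - ELM - IVY - BRV: 7+4+4+7 = 22
SUM - RIV - HUB - BRV: 7+1+5 = 13
The minimum is 13 min via SUM - RIV - HUB - BRV.
So from SUM the first move is to RIV.

RIV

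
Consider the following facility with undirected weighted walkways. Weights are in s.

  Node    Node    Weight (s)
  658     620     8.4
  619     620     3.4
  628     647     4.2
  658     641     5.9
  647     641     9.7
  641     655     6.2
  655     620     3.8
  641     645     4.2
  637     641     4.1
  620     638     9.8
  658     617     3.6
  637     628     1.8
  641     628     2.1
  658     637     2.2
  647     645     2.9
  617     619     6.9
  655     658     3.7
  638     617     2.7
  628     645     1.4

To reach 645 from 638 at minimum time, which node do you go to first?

Compare a few routes:
638 - 617 - 658 - 641 - 628 - 645: 2.7+3.6+5.9+2.1+1.4 = 15.7
638 - 617 - 658 - 637 - 628 - 645: 2.7+3.6+2.2+1.8+1.4 = 11.7
The minimum is 11.7 s via 638 - 617 - 658 - 637 - 628 - 645.
So from 638 the first move is to 617.

617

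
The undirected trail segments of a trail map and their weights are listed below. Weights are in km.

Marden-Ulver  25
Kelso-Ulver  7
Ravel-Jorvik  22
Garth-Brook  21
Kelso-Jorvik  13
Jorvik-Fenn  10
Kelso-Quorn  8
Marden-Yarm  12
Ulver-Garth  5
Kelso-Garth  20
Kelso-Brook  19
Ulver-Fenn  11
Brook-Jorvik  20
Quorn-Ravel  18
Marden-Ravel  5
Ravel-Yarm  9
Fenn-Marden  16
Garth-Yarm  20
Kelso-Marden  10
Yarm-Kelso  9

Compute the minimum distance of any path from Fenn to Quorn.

Shortest distances from Fenn:
Fenn: 0
Jorvik: 10  (via Fenn)
Ulver: 11  (via Fenn)
Garth: 16  (via Ulver)
Marden: 16  (via Fenn)
Kelso: 18  (via Ulver)
Ravel: 21  (via Marden)
Quorn: 26  (via Kelso)
Shortest route: Fenn → Ulver → Kelso → Quorn = 26 km.

26 km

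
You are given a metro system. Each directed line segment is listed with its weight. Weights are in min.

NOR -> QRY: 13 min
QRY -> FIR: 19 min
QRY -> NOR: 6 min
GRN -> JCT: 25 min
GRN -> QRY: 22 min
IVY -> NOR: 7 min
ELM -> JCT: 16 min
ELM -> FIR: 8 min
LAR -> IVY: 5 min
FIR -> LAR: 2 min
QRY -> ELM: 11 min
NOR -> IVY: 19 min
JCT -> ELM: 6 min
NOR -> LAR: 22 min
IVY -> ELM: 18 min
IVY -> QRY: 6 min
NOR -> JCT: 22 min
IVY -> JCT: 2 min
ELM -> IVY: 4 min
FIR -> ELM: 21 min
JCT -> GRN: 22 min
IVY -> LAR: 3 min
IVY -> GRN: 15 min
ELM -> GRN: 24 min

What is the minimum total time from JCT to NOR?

Candidate routes:
JCT - ELM - IVY - NOR: 6+4+7 = 17
JCT - ELM - IVY - QRY - NOR: 6+4+6+6 = 22
The minimum is 17 min via JCT - ELM - IVY - NOR.

17 min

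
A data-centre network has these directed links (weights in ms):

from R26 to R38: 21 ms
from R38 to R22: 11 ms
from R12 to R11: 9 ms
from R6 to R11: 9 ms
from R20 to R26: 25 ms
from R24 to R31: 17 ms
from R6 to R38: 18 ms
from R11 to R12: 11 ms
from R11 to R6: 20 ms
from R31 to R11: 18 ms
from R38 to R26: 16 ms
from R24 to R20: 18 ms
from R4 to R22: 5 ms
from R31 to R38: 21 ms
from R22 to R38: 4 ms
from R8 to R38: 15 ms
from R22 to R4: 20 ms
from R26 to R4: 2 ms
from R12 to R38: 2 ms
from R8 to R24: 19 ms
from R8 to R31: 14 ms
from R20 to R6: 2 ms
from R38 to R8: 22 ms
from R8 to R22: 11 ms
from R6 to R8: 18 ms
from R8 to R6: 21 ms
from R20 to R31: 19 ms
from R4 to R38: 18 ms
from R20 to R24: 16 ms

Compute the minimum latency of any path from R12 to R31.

Candidate routes:
R12 - R38 - R8 - R24 - R31: 2+22+19+17 = 60
R12 - R38 - R8 - R31: 2+22+14 = 38
Cheapest is R12 - R38 - R8 - R31 at 38 ms.

38 ms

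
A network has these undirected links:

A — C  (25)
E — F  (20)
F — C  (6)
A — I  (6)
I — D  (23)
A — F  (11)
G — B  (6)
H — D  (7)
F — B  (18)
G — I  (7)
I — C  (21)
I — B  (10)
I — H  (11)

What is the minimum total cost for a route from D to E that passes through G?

69

Shortest D→G: D–H–I–G = 25
Shortest G→E: G–B–F–E = 44
Total via G: 25 + 44 = 69.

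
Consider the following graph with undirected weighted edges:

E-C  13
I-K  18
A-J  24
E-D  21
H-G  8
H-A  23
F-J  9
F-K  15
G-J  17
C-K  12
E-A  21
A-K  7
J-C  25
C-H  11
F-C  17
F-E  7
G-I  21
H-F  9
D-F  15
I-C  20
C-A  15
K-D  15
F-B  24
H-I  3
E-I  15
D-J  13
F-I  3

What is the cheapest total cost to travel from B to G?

Compare a few routes:
B - F - I - G: 24+3+21 = 48
B - F - H - G: 24+9+8 = 41
B - F - I - H - G: 24+3+3+8 = 38
Cheapest is B - F - I - H - G at 38.

38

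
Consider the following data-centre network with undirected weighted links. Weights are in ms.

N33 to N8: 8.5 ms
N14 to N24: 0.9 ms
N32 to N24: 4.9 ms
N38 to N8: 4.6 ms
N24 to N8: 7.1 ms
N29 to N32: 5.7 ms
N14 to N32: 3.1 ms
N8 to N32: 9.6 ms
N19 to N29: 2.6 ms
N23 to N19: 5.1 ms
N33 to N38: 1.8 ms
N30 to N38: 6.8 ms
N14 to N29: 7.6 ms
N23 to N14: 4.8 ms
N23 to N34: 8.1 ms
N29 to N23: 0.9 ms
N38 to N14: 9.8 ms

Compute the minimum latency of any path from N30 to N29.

22.3 ms

Running Dijkstra from N30:
N30: 0
N38: 6.8  (via N30)
N33: 8.6  (via N38)
N8: 11.4  (via N38)
N14: 16.6  (via N38)
N24: 17.5  (via N14)
N32: 19.7  (via N14)
N23: 21.4  (via N14)
N29: 22.3  (via N23)
Shortest route: N30 → N38 → N14 → N23 → N29 = 22.3 ms.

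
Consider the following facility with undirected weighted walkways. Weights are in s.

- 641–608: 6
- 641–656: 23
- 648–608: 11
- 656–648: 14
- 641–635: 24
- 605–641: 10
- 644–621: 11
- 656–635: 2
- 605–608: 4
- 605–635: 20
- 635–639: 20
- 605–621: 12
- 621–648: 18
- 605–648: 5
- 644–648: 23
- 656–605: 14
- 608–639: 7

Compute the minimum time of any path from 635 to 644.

Enumerating some paths:
635–656–648–644: 2+14+23 = 39
635–656–648–605–621–644: 2+14+5+12+11 = 44
635–605–621–644: 20+12+11 = 43
635–656–605–648–644: 2+14+5+23 = 44
Cheapest is 635–656–648–644 at 39 s.

39 s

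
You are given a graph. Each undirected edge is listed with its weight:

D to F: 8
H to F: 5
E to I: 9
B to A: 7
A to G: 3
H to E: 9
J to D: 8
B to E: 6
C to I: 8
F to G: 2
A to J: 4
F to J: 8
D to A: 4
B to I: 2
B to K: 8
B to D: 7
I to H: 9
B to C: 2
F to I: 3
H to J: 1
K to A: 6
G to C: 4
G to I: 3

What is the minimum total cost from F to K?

Shortest distances from F:
F: 0
G: 2  (via F)
I: 3  (via F)
A: 5  (via G)
B: 5  (via I)
H: 5  (via F)
C: 6  (via G)
J: 6  (via H)
D: 8  (via F)
E: 11  (via B)
K: 11  (via A)
Shortest route: F → G → A → K = 11.

11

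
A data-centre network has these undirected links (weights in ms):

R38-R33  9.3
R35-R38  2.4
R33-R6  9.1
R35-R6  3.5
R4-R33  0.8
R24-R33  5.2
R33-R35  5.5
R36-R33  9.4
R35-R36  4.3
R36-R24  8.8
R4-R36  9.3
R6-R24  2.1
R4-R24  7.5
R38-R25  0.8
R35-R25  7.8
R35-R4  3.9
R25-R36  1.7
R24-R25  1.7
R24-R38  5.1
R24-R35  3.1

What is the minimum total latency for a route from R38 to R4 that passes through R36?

Shortest R38→R36: R38 → R25 → R36 = 2.5
Shortest R36→R4: R36 → R35 → R4 = 8.2
Total via R36: 2.5 + 8.2 = 10.7 ms.

10.7 ms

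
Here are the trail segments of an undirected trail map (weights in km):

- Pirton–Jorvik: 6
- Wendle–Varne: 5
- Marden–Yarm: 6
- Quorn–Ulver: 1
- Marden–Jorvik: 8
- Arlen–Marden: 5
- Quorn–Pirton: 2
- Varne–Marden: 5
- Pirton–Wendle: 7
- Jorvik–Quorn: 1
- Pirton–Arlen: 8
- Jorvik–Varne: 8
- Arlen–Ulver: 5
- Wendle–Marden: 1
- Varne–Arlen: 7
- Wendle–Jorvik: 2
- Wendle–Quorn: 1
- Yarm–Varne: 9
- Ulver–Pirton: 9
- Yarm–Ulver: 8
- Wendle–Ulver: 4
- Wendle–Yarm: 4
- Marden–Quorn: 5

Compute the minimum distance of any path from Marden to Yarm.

Compare a few routes:
Marden → Wendle → Yarm: 1+4 = 5
Marden → Yarm: 6 = 6
Cheapest is Marden → Wendle → Yarm at 5 km.

5 km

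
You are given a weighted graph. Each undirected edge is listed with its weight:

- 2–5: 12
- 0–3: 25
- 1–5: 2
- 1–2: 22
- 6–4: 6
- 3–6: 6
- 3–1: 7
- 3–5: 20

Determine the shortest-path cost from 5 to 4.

21

Candidate routes:
5 - 1 - 3 - 6 - 4: 2+7+6+6 = 21
5 - 3 - 6 - 4: 20+6+6 = 32
The minimum is 21 via 5 - 1 - 3 - 6 - 4.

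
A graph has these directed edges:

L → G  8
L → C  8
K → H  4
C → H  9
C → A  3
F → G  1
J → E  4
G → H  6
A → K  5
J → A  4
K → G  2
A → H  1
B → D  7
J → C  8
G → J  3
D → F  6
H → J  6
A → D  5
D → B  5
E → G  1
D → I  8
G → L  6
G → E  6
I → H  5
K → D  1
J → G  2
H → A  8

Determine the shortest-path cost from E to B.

Compare a few routes:
E–G–J–A–K–D–B: 1+3+4+5+1+5 = 19
E–G–J–C–A–D–B: 1+3+8+3+5+5 = 25
E–G–J–A–D–B: 1+3+4+5+5 = 18
Cheapest is E–G–J–A–D–B at 18.

18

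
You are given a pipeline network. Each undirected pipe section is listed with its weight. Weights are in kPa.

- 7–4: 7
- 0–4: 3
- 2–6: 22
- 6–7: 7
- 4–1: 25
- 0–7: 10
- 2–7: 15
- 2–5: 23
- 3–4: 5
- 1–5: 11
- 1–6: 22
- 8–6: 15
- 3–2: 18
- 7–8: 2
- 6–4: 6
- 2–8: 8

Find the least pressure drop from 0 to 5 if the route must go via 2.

Shortest 0→2: 0 → 7 → 8 → 2 = 20
Shortest 2→5: 2 → 5 = 23
Total via 2: 20 + 23 = 43 kPa.

43 kPa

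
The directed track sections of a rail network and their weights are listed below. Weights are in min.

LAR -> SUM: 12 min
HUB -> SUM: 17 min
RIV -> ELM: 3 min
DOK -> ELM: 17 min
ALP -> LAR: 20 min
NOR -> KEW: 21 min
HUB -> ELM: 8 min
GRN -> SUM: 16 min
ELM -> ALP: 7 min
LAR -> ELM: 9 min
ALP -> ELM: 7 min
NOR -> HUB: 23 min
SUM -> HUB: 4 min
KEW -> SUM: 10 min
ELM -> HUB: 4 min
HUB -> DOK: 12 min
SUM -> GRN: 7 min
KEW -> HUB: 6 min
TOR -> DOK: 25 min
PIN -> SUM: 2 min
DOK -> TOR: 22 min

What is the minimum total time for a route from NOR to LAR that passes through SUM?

Best NOR to SUM: NOR → KEW → SUM costing 31
Best SUM to LAR: SUM → HUB → ELM → ALP → LAR costing 39
Total via SUM: 31 + 39 = 70 min.

70 min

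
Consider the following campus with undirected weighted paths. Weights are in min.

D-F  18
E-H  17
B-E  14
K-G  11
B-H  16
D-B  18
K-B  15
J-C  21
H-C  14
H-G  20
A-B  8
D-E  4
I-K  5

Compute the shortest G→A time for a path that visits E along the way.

Shortest G→E: G → H → E = 37
Best E to A: E → B → A costing 22
Total via E: 37 + 22 = 59 min.

59 min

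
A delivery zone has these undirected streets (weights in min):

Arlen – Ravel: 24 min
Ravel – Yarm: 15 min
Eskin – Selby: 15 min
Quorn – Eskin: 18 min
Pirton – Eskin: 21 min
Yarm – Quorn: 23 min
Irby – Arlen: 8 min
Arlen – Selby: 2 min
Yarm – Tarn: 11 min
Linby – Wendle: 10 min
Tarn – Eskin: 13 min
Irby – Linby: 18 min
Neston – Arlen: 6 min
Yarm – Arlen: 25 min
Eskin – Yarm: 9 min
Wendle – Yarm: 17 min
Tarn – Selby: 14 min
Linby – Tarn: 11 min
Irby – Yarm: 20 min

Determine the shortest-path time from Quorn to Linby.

Running Dijkstra from Quorn:
Quorn: 0
Eskin: 18  (via Quorn)
Yarm: 23  (via Quorn)
Tarn: 31  (via Eskin)
Selby: 33  (via Eskin)
Arlen: 35  (via Selby)
Ravel: 38  (via Yarm)
Pirton: 39  (via Eskin)
Wendle: 40  (via Yarm)
Neston: 41  (via Arlen)
Linby: 42  (via Tarn)
Shortest route: Quorn → Eskin → Tarn → Linby = 42 min.

42 min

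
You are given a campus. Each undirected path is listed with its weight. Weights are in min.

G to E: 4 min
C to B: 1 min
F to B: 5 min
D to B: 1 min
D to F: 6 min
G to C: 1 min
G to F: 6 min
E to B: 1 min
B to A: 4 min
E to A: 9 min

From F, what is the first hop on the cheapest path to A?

Enumerating some paths:
F → D → B → A: 6+1+4 = 11
F → B → A: 5+4 = 9
F → G → C → B → A: 6+1+1+4 = 12
Cheapest is F → B → A at 9 min.
So from F the first move is to B.

B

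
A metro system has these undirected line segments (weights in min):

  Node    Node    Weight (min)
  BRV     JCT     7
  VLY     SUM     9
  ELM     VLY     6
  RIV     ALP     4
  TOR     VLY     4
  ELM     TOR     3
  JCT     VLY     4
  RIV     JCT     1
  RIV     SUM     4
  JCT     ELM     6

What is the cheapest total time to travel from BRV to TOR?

15 min

Running Dijkstra from BRV:
BRV: 0
JCT: 7  (via BRV)
RIV: 8  (via JCT)
VLY: 11  (via JCT)
SUM: 12  (via RIV)
ALP: 12  (via RIV)
ELM: 13  (via JCT)
TOR: 15  (via VLY)
Shortest route: BRV → JCT → VLY → TOR = 15 min.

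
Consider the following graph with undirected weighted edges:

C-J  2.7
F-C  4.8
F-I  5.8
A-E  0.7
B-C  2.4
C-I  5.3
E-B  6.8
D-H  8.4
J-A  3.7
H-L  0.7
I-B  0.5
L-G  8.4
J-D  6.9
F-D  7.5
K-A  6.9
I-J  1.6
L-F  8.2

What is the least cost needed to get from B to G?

Enumerating some paths:
B–I–F–L–G: 0.5+5.8+8.2+8.4 = 22.9
B–C–F–L–G: 2.4+4.8+8.2+8.4 = 23.8
B–I–J–D–H–L–G: 0.5+1.6+6.9+8.4+0.7+8.4 = 26.5
B–I–J–C–F–L–G: 0.5+1.6+2.7+4.8+8.2+8.4 = 26.2
Cheapest is B–I–F–L–G at 22.9.

22.9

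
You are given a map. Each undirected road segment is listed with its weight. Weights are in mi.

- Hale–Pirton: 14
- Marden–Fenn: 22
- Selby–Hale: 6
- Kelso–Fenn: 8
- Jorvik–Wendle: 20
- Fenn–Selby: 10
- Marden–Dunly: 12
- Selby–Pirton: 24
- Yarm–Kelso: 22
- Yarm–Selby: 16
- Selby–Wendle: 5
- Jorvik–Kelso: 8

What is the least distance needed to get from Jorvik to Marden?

Candidate routes:
Jorvik - Kelso - Fenn - Marden: 8+8+22 = 38
Jorvik - Wendle - Selby - Fenn - Marden: 20+5+10+22 = 57
Jorvik - Kelso - Yarm - Selby - Fenn - Marden: 8+22+16+10+22 = 78
The minimum is 38 mi via Jorvik - Kelso - Fenn - Marden.

38 mi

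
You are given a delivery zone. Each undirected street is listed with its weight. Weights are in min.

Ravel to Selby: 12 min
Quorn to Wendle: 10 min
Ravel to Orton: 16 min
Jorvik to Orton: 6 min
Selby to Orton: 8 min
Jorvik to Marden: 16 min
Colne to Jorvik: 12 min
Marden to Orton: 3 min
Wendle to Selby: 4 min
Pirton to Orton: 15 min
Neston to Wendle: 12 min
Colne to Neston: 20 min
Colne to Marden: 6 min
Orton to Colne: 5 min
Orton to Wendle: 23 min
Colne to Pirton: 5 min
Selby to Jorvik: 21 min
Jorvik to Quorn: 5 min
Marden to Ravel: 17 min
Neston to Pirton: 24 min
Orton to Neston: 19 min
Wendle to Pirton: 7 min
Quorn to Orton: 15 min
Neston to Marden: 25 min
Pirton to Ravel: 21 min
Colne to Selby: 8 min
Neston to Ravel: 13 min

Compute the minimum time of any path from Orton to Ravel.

16 min

Candidate routes:
Orton–Marden–Ravel: 3+17 = 20
Orton–Selby–Ravel: 8+12 = 20
Orton–Colne–Selby–Ravel: 5+8+12 = 25
Orton–Ravel: 16 = 16
The minimum is 16 min via Orton–Ravel.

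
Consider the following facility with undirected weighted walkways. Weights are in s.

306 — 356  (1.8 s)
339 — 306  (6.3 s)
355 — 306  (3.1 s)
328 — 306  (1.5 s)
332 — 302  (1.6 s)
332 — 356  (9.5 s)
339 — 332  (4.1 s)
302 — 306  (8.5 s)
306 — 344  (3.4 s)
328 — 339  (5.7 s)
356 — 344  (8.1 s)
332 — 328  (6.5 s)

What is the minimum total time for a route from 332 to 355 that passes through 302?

Best 332 to 302: 332 → 302 costing 1.6
Best 302 to 355: 302 → 306 → 355 costing 11.6
Total via 302: 1.6 + 11.6 = 13.2 s.

13.2 s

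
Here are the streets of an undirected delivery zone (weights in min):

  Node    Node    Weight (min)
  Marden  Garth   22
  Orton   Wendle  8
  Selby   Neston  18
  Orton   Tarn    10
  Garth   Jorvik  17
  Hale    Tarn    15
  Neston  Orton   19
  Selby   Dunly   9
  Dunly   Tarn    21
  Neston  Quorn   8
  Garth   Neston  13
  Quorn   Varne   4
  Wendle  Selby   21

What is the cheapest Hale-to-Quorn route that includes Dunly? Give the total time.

Best Hale to Dunly: Hale–Tarn–Dunly costing 36
Best Dunly to Quorn: Dunly–Selby–Neston–Quorn costing 35
Total via Dunly: 36 + 35 = 71 min.

71 min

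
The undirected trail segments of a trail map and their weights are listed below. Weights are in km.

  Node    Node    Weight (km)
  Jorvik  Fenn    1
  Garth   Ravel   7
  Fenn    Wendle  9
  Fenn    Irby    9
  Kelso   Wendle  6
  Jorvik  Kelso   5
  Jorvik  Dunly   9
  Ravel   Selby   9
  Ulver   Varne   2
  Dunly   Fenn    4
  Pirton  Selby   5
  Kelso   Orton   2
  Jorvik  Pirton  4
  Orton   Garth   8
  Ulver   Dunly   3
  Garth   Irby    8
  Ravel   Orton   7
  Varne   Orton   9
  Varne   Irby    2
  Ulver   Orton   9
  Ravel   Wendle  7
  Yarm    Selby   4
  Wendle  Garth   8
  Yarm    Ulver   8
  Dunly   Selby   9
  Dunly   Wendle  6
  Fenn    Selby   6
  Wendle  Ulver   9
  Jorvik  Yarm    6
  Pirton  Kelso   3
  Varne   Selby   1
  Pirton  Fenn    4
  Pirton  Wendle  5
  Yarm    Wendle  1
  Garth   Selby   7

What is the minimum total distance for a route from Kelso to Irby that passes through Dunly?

17 km

Shortest Kelso→Dunly: Kelso → Jorvik → Fenn → Dunly = 10
Shortest Dunly→Irby: Dunly → Ulver → Varne → Irby = 7
Total via Dunly: 10 + 7 = 17 km.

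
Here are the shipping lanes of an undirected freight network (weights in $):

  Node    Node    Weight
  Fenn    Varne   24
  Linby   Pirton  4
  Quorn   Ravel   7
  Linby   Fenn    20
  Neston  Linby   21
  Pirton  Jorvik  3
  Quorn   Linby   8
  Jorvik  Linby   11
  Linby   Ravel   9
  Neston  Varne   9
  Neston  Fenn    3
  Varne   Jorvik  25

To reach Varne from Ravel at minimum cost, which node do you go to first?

Linby

Compare a few routes:
Ravel–Linby–Neston–Varne: 9+21+9 = 39
Ravel–Linby–Pirton–Jorvik–Varne: 9+4+3+25 = 41
Ravel–Linby–Fenn–Neston–Varne: 9+20+3+9 = 41
The minimum is $39 via Ravel–Linby–Neston–Varne.
So from Ravel the first move is to Linby.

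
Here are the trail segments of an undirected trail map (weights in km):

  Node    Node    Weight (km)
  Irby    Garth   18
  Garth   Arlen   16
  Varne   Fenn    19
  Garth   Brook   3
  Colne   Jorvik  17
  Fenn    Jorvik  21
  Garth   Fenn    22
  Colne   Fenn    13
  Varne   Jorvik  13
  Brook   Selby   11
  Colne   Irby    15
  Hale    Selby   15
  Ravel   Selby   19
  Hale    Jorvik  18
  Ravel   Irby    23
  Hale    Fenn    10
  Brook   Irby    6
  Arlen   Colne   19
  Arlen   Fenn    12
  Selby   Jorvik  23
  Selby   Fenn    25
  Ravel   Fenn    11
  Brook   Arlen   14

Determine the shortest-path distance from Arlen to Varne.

Settle nodes by increasing distance from Arlen:
Arlen: 0
Fenn: 12  (via Arlen)
Brook: 14  (via Arlen)
Garth: 16  (via Arlen)
Colne: 19  (via Arlen)
Irby: 20  (via Brook)
Hale: 22  (via Fenn)
Ravel: 23  (via Fenn)
Selby: 25  (via Brook)
Varne: 31  (via Fenn)
Shortest route: Arlen–Fenn–Varne = 31 km.

31 km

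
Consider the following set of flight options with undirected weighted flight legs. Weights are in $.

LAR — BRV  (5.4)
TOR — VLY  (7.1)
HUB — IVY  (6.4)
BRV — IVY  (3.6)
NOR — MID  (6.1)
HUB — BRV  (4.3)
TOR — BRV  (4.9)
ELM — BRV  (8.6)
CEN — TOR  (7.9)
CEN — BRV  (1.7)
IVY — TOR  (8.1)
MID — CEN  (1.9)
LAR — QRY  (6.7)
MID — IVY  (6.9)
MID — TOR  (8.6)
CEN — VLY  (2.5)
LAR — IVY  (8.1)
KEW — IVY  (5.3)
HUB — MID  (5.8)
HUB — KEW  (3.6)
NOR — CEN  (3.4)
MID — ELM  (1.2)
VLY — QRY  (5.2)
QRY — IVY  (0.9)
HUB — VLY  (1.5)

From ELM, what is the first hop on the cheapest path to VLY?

Candidate routes:
ELM → MID → CEN → VLY: 1.2+1.9+2.5 = 5.6
ELM → MID → HUB → VLY: 1.2+5.8+1.5 = 8.5
ELM → MID → CEN → BRV → HUB → VLY: 1.2+1.9+1.7+4.3+1.5 = 10.6
ELM → BRV → CEN → VLY: 8.6+1.7+2.5 = 12.8
The minimum is $5.6 via ELM → MID → CEN → VLY.
So from ELM the first move is to MID.

MID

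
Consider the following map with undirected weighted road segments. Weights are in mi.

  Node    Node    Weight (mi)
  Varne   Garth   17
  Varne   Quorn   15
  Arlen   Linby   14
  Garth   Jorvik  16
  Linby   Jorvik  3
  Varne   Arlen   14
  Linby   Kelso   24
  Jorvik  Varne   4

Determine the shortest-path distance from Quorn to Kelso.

Running Dijkstra from Quorn:
Quorn: 0
Varne: 15  (via Quorn)
Jorvik: 19  (via Varne)
Linby: 22  (via Jorvik)
Arlen: 29  (via Varne)
Garth: 32  (via Varne)
Kelso: 46  (via Linby)
Shortest route: Quorn–Varne–Jorvik–Linby–Kelso = 46 mi.

46 mi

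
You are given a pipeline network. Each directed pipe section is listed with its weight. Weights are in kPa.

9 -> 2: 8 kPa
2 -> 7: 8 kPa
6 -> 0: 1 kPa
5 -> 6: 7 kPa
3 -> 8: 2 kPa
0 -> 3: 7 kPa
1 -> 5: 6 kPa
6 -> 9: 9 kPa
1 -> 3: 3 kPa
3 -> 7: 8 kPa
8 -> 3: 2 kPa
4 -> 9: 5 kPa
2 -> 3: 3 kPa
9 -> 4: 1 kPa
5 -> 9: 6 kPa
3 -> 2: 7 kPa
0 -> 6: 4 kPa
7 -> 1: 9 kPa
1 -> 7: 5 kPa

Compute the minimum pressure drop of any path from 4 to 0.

Enumerating some paths:
4–9–2–7–1–5–6–0: 5+8+8+9+6+7+1 = 44
4–9–2–3–7–1–5–6–0: 5+8+3+8+9+6+7+1 = 47
The minimum is 44 kPa via 4–9–2–7–1–5–6–0.

44 kPa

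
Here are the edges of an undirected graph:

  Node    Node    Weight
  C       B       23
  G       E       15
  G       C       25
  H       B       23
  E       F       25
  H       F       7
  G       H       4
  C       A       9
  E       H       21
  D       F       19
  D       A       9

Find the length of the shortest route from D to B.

Enumerating some paths:
D → A → C → G → H → B: 9+9+25+4+23 = 70
D → F → H → G → C → B: 19+7+4+25+23 = 78
D → A → C → B: 9+9+23 = 41
D → F → H → B: 19+7+23 = 49
The minimum is 41 via D → A → C → B.

41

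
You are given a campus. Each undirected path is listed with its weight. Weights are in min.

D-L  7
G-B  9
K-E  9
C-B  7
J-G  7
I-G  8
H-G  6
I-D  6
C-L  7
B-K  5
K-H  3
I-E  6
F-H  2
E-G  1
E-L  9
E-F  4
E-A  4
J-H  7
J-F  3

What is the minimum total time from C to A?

Compare a few routes:
C - B - K - E - A: 7+5+9+4 = 25
C - B - G - E - A: 7+9+1+4 = 21
C - L - E - A: 7+9+4 = 20
Cheapest is C - L - E - A at 20 min.

20 min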